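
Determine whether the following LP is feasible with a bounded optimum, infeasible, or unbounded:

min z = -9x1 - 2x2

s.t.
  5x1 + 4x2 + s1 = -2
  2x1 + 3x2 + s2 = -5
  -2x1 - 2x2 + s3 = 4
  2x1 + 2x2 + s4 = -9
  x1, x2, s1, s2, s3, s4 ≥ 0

Infeasible (no feasible solution exists)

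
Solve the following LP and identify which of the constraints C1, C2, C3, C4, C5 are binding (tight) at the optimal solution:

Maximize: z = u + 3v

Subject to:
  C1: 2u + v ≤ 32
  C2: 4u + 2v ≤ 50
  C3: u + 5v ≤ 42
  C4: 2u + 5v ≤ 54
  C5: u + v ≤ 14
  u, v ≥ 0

At u = 7, v = 7, compute slack b - a·x for each constraint:
  C1: 32 − 21 = 11  (slack)
  C2: 50 − 42 = 8  (slack)
  C3: 42 − 42 = 0  (binding)
  C4: 54 − 49 = 5  (slack)
  C5: 14 − 14 = 0  (binding)

Optimal: u = 7, v = 7
Binding: C3, C5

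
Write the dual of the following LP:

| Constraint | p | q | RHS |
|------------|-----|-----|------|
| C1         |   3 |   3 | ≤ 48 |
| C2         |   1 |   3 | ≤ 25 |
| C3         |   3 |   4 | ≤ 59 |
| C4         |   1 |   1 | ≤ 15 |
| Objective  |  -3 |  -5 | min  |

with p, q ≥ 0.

Primal min cᵀx s.t. Ax ≤ b, x ≥ 0  →  Dual max −bᵀy s.t. Aᵀy ≥ −c, y ≥ 0.

Maximize: z = -48y1 - 25y2 - 59y3 - 15y4

Subject to:
  3y1 + y2 + 3y3 + y4 ≥ 3
  3y1 + 3y2 + 4y3 + y4 ≥ 5
  y1, y2, y3, y4 ≥ 0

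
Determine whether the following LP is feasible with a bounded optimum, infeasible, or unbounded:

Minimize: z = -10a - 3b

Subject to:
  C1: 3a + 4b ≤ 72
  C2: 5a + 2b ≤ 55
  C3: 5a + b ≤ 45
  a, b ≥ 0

Feasible with a bounded optimal solution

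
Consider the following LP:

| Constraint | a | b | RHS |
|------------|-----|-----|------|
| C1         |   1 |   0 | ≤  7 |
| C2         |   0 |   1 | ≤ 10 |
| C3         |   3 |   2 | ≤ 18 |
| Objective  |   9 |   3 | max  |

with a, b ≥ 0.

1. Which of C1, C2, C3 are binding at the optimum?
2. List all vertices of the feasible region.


1. C3
2. (0, 0), (6, 0), (0, 9)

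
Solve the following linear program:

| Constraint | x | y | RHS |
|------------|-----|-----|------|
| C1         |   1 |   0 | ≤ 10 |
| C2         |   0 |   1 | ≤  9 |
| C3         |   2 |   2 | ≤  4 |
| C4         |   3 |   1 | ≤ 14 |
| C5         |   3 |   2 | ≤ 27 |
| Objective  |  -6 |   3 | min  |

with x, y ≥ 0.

Evaluate the objective at each vertex of the feasible region:
  z(0, 0) = 0
  z(2, 0) = -12  ←
  z(0, 2) = 6
The minimum is at x = 2, y = 0.

x = 2, y = 0, z = -12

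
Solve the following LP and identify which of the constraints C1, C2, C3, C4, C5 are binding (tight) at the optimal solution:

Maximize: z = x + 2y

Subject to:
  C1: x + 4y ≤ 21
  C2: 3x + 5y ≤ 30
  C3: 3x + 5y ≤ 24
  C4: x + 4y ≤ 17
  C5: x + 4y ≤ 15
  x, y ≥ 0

At x = 3, y = 3, compute slack b - a·x for each constraint:
  C1: 21 − 15 = 6  (slack)
  C2: 30 − 24 = 6  (slack)
  C3: 24 − 24 = 0  (binding)
  C4: 17 − 15 = 2  (slack)
  C5: 15 − 15 = 0  (binding)

Optimal: x = 3, y = 3
Binding: C3, C5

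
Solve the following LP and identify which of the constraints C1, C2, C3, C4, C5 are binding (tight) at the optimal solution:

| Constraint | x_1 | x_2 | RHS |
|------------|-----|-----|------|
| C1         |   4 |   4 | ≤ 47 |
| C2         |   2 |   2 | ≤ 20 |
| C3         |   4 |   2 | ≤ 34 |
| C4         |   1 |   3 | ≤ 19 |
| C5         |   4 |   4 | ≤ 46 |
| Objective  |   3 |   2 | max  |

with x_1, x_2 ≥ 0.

At x_1 = 7, x_2 = 3, compute slack b - a·x for each constraint:
  C1: 47 − 40 = 7  (slack)
  C2: 20 − 20 = 0  (binding)
  C3: 34 − 34 = 0  (binding)
  C4: 19 − 16 = 3  (slack)
  C5: 46 − 40 = 6  (slack)

Optimal: x_1 = 7, x_2 = 3
Binding: C2, C3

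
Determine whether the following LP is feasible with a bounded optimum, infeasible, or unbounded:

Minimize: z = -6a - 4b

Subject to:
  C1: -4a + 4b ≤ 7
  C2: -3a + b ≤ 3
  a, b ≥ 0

Unbounded (objective can decrease without bound)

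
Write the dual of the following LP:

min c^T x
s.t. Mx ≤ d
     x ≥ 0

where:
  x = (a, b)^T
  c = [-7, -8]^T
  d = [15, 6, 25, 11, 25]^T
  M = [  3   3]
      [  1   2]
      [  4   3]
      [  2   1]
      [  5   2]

Primal min cᵀx s.t. Ax ≤ b, x ≥ 0  →  Dual max −bᵀy s.t. Aᵀy ≥ −c, y ≥ 0.

Maximize: z = -15y1 - 6y2 - 25y3 - 11y4 - 25y5

Subject to:
  3y1 + y2 + 4y3 + 2y4 + 5y5 ≥ 7
  3y1 + 2y2 + 3y3 + y4 + 2y5 ≥ 8
  y1, y2, y3, y4, y5 ≥ 0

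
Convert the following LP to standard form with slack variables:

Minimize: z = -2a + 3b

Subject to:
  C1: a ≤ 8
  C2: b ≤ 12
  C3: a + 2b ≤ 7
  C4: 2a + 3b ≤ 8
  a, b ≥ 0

min z = -2a + 3b

s.t.
  a + s1 = 8
  b + s2 = 12
  a + 2b + s3 = 7
  2a + 3b + s4 = 8
  a, b, s1, s2, s3, s4 ≥ 0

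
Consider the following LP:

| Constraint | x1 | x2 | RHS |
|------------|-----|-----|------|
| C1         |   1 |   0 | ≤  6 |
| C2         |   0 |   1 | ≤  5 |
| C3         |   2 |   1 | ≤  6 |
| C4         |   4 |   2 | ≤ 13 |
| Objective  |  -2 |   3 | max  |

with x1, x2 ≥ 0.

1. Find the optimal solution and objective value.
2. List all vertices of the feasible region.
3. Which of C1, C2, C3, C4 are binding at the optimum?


1. x1 = 0, x2 = 5, z = 15
2. (0, 0), (3, 0), (0.5, 5), (0, 5)
3. C2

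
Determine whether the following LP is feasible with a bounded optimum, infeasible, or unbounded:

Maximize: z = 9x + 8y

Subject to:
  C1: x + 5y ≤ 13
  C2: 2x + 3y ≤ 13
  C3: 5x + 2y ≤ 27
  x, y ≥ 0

Feasible with a bounded optimal solution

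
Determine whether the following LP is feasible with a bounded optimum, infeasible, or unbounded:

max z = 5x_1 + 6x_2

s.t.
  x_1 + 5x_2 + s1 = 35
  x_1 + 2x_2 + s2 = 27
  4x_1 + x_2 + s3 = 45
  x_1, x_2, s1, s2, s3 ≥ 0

Feasible with a bounded optimal solution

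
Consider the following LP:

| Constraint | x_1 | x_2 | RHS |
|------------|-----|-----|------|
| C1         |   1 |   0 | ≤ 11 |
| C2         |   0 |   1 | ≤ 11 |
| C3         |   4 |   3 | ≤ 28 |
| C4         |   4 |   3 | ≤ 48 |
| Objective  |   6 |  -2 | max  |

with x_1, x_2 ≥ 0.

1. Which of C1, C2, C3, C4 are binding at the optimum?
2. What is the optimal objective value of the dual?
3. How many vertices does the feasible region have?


1. C3
2. 42
3. 3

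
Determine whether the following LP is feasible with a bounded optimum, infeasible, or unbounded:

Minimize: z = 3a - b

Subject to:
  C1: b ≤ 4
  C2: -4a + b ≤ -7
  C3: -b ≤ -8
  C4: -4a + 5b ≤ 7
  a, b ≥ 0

Infeasible (no feasible solution exists)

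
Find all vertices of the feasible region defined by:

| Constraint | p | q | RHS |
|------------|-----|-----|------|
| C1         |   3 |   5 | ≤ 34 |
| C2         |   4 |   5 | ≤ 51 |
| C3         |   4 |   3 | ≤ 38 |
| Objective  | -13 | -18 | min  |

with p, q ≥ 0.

(0, 0), (9.5, 0), (8, 2), (0, 6.8)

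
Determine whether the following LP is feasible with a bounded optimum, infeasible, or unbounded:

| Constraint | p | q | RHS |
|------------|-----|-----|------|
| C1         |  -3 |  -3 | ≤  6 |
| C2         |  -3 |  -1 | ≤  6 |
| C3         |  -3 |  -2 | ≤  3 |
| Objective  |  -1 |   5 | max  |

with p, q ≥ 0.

Unbounded (objective can increase without bound)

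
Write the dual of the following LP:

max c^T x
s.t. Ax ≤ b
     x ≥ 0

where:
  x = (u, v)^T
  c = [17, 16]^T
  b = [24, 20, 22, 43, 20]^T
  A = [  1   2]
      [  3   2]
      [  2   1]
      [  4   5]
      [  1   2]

Primal max cᵀx s.t. Ax ≤ b, x ≥ 0  →  Dual min bᵀy s.t. Aᵀy ≥ c, y ≥ 0.

Minimize: z = 24y1 + 20y2 + 22y3 + 43y4 + 20y5

Subject to:
  y1 + 3y2 + 2y3 + 4y4 + y5 ≥ 17
  2y1 + 2y2 + y3 + 5y4 + 2y5 ≥ 16
  y1, y2, y3, y4, y5 ≥ 0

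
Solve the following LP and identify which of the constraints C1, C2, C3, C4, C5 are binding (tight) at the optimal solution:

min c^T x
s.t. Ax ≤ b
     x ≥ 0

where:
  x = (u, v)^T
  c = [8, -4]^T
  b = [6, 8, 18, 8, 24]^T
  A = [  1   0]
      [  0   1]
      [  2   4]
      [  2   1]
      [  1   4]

At u = 0, v = 4.5, compute slack b - a·x for each constraint:
  C1: 6 − 0 = 6  (slack)
  C2: 8 − 4.5 = 3.5  (slack)
  C3: 18 − 18 = 0  (binding)
  C4: 8 − 4.5 = 3.5  (slack)
  C5: 24 − 18 = 6  (slack)

Optimal: u = 0, v = 4.5
Binding: C3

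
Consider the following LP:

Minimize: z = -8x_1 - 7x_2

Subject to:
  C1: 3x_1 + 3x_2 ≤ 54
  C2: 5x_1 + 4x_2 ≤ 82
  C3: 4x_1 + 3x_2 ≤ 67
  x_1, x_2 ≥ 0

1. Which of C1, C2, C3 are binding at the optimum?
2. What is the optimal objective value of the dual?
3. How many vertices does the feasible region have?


1. C1, C2
2. -136
3. 4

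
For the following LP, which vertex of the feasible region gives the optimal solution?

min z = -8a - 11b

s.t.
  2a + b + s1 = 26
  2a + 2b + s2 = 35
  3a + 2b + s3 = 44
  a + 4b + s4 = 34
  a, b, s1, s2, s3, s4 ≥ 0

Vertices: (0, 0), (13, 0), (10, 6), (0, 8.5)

Evaluate the objective at each vertex of the feasible region:
  z(0, 0) = 0
  z(13, 0) = -104
  z(10, 6) = -146  ←
  z(0, 8.5) = -93.5
The minimum is at a = 10, b = 6.

(10, 6)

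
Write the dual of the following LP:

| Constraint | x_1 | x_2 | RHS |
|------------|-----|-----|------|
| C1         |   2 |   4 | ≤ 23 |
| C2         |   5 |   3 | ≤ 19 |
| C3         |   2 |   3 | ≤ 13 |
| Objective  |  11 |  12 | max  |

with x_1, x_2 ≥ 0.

Primal max cᵀx s.t. Ax ≤ b, x ≥ 0  →  Dual min bᵀy s.t. Aᵀy ≥ c, y ≥ 0.

Minimize: z = 23y1 + 19y2 + 13y3

Subject to:
  2y1 + 5y2 + 2y3 ≥ 11
  4y1 + 3y2 + 3y3 ≥ 12
  y1, y2, y3 ≥ 0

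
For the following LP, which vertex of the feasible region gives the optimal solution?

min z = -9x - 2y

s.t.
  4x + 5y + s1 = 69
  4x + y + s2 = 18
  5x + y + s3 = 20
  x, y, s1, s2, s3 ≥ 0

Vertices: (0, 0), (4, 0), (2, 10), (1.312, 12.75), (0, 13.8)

Evaluate the objective at each vertex of the feasible region:
  z(0, 0) = 0
  z(4, 0) = -36
  z(2, 10) = -38  ←
  z(1.312, 12.75) = -37.31
  z(0, 13.8) = -27.6
The minimum is at x = 2, y = 10.

(2, 10)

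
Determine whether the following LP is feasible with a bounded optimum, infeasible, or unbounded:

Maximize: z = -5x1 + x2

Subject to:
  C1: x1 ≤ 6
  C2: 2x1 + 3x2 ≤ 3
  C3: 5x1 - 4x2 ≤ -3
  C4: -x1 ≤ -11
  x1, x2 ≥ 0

Infeasible (no feasible solution exists)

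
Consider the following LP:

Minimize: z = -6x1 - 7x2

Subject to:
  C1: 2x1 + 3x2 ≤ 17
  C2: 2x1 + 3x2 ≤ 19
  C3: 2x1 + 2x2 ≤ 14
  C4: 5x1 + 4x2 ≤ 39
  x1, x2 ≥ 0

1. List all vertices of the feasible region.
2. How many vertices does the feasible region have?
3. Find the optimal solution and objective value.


1. (0, 0), (7, 0), (4, 3), (0, 5.667)
2. 4
3. x1 = 4, x2 = 3, z = -45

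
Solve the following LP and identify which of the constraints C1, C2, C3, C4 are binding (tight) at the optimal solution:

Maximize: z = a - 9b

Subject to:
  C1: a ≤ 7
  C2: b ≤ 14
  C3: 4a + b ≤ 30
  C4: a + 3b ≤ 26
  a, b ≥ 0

At a = 7, b = 0, compute slack b - a·x for each constraint:
  C1: 7 − 7 = 0  (binding)
  C2: 14 − 0 = 14  (slack)
  C3: 30 − 28 = 2  (slack)
  C4: 26 − 7 = 19  (slack)

Optimal: a = 7, b = 0
Binding: C1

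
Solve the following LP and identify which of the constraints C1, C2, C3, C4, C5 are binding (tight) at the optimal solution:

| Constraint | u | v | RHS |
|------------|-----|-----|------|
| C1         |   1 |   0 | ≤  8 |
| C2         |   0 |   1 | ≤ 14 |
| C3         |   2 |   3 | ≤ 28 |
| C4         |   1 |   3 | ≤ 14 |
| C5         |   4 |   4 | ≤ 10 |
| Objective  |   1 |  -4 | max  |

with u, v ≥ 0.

At u = 2.5, v = 0, compute slack b - a·x for each constraint:
  C1: 8 − 2.5 = 5.5  (slack)
  C2: 14 − 0 = 14  (slack)
  C3: 28 − 5 = 23  (slack)
  C4: 14 − 2.5 = 11.5  (slack)
  C5: 10 − 10 = 0  (binding)

Optimal: u = 2.5, v = 0
Binding: C5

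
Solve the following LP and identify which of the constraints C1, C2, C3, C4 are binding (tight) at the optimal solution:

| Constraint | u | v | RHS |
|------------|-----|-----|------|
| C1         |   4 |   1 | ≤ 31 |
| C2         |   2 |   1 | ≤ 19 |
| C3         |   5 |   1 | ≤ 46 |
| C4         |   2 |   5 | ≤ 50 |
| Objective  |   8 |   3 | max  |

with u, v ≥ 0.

At u = 6, v = 7, compute slack b - a·x for each constraint:
  C1: 31 − 31 = 0  (binding)
  C2: 19 − 19 = 0  (binding)
  C3: 46 − 37 = 9  (slack)
  C4: 50 − 47 = 3  (slack)

Optimal: u = 6, v = 7
Binding: C1, C2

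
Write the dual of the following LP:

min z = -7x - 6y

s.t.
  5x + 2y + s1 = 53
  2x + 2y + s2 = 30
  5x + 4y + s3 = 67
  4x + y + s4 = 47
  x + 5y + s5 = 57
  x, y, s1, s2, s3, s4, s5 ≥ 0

Primal min cᵀx s.t. Ax ≤ b, x ≥ 0  →  Dual max −bᵀy s.t. Aᵀy ≥ −c, y ≥ 0.

Maximize: z = -53y1 - 30y2 - 67y3 - 47y4 - 57y5

Subject to:
  5y1 + 2y2 + 5y3 + 4y4 + y5 ≥ 7
  2y1 + 2y2 + 4y3 + y4 + 5y5 ≥ 6
  y1, y2, y3, y4, y5 ≥ 0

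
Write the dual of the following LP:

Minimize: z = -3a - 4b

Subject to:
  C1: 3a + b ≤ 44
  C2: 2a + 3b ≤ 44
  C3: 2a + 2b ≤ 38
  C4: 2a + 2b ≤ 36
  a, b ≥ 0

Primal min cᵀx s.t. Ax ≤ b, x ≥ 0  →  Dual max −bᵀy s.t. Aᵀy ≥ −c, y ≥ 0.

Maximize: z = -44y1 - 44y2 - 38y3 - 36y4

Subject to:
  3y1 + 2y2 + 2y3 + 2y4 ≥ 3
  y1 + 3y2 + 2y3 + 2y4 ≥ 4
  y1, y2, y3, y4 ≥ 0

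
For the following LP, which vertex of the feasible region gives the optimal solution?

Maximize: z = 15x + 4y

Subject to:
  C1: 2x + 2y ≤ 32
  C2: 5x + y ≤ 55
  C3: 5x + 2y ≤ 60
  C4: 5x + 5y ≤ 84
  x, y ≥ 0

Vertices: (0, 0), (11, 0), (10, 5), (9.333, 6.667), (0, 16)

Evaluate the objective at each vertex of the feasible region:
  z(0, 0) = 0
  z(11, 0) = 165
  z(10, 5) = 170  ←
  z(9.333, 6.667) = 166.7
  z(0, 16) = 64
The maximum is at x = 10, y = 5.

(10, 5)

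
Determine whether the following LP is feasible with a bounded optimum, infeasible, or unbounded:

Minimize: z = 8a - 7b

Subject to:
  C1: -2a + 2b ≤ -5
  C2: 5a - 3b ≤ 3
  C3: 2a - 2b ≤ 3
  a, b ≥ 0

Infeasible (no feasible solution exists)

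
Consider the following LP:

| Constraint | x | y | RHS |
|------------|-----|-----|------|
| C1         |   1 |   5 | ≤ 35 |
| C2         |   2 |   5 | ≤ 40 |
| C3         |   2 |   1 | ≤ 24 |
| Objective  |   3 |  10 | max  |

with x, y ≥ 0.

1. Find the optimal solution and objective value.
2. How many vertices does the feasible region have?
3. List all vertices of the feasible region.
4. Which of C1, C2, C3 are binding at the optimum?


1. x = 5, y = 6, z = 75
2. 5
3. (0, 0), (12, 0), (10, 4), (5, 6), (0, 7)
4. C1, C2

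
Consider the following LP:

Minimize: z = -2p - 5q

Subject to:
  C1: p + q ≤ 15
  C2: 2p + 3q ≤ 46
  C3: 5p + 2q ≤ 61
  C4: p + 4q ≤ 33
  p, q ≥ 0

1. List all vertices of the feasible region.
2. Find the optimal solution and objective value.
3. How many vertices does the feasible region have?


1. (0, 0), (12.2, 0), (10.33, 4.667), (9, 6), (0, 8.25)
2. p = 9, q = 6, z = -48
3. 5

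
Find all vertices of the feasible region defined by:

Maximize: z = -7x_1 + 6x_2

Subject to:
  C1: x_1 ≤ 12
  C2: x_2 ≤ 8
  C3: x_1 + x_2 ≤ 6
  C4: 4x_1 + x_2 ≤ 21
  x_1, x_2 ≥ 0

(0, 0), (5.25, 0), (5, 1), (0, 6)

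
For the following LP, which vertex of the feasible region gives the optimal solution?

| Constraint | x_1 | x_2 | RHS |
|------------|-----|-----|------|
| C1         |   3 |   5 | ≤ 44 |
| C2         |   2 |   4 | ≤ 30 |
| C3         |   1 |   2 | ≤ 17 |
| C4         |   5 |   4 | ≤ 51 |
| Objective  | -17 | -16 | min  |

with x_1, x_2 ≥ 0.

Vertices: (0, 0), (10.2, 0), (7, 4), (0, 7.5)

Evaluate the objective at each vertex of the feasible region:
  z(0, 0) = 0
  z(10.2, 0) = -173.4
  z(7, 4) = -183  ←
  z(0, 7.5) = -120
The minimum is at x_1 = 7, x_2 = 4.

(7, 4)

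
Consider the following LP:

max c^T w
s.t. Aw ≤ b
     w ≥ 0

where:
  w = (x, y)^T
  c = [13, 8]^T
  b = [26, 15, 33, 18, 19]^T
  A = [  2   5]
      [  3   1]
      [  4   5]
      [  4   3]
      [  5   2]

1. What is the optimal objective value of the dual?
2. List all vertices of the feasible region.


1. 55
2. (0, 0), (3.8, 0), (3, 2), (0.8571, 4.857), (0, 5.2)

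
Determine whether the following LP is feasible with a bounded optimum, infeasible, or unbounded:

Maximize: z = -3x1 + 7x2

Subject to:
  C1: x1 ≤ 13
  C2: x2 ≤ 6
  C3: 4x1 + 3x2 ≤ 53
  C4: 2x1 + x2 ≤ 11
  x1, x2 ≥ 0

Feasible with a bounded optimal solution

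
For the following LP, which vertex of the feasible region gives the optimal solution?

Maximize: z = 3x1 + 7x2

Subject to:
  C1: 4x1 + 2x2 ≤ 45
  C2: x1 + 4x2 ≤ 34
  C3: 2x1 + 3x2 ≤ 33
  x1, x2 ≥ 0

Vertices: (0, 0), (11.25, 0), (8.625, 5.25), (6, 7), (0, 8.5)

Evaluate the objective at each vertex of the feasible region:
  z(0, 0) = 0
  z(11.25, 0) = 33.75
  z(8.625, 5.25) = 62.62
  z(6, 7) = 67  ←
  z(0, 8.5) = 59.5
The maximum is at x1 = 6, x2 = 7.

(6, 7)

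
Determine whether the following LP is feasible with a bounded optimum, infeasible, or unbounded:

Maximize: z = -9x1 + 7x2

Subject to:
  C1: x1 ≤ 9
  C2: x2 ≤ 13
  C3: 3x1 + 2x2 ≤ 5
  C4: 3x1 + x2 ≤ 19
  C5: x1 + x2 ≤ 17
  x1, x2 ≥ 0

Feasible with a bounded optimal solution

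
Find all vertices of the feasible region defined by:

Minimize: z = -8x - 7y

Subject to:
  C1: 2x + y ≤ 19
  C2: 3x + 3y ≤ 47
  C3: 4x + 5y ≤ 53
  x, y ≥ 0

(0, 0), (9.5, 0), (7, 5), (0, 10.6)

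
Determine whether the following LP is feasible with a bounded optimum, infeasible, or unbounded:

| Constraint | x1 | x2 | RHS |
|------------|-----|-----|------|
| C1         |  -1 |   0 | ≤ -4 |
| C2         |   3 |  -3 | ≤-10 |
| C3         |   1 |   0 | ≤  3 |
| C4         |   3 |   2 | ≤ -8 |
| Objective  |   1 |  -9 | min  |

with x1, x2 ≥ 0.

Infeasible (no feasible solution exists)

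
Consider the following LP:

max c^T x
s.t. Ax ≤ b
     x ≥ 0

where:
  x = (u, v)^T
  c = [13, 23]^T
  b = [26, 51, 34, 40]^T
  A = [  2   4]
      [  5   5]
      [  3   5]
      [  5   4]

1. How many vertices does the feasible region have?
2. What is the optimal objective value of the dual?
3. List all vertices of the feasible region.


1. 5
2. 154
3. (0, 0), (8, 0), (4.923, 3.846), (3, 5), (0, 6.5)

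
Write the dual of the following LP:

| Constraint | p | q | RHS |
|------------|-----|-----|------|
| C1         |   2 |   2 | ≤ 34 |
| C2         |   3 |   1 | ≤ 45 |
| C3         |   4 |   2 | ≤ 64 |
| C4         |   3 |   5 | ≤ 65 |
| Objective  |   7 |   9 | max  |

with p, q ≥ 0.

Primal max cᵀx s.t. Ax ≤ b, x ≥ 0  →  Dual min bᵀy s.t. Aᵀy ≥ c, y ≥ 0.

Minimize: z = 34y1 + 45y2 + 64y3 + 65y4

Subject to:
  2y1 + 3y2 + 4y3 + 3y4 ≥ 7
  2y1 + y2 + 2y3 + 5y4 ≥ 9
  y1, y2, y3, y4 ≥ 0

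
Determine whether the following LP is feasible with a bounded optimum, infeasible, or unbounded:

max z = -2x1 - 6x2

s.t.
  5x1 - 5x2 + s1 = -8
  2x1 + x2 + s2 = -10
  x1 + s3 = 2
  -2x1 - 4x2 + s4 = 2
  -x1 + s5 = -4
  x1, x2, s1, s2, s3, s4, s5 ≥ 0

Infeasible (no feasible solution exists)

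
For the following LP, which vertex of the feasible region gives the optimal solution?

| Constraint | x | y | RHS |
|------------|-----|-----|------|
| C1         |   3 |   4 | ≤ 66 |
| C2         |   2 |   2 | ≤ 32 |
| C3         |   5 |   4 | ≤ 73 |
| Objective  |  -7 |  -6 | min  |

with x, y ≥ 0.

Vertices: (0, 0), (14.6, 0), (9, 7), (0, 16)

Evaluate the objective at each vertex of the feasible region:
  z(0, 0) = 0
  z(14.6, 0) = -102.2
  z(9, 7) = -105  ←
  z(0, 16) = -96
The minimum is at x = 9, y = 7.

(9, 7)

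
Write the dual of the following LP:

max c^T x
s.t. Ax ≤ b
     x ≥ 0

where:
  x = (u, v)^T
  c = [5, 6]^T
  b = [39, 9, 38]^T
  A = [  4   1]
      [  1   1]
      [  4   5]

Primal max cᵀx s.t. Ax ≤ b, x ≥ 0  →  Dual min bᵀy s.t. Aᵀy ≥ c, y ≥ 0.

Minimize: z = 39y1 + 9y2 + 38y3

Subject to:
  4y1 + y2 + 4y3 ≥ 5
  y1 + y2 + 5y3 ≥ 6
  y1, y2, y3 ≥ 0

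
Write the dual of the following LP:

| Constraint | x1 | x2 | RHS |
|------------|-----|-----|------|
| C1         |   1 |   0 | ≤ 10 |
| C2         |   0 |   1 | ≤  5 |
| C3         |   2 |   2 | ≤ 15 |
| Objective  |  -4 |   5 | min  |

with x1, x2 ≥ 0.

Primal min cᵀx s.t. Ax ≤ b, x ≥ 0  →  Dual max −bᵀy s.t. Aᵀy ≥ −c, y ≥ 0.

Maximize: z = -10y1 - 5y2 - 15y3

Subject to:
  y1 + 2y3 ≥ 4
  y2 + 2y3 ≥ -5
  y1, y2, y3 ≥ 0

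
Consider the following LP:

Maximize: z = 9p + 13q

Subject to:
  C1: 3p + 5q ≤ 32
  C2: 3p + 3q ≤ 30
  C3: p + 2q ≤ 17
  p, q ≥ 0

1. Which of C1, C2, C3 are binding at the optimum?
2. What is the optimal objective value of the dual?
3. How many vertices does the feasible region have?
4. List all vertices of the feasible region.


1. C1, C2
2. 94
3. 4
4. (0, 0), (10, 0), (9, 1), (0, 6.4)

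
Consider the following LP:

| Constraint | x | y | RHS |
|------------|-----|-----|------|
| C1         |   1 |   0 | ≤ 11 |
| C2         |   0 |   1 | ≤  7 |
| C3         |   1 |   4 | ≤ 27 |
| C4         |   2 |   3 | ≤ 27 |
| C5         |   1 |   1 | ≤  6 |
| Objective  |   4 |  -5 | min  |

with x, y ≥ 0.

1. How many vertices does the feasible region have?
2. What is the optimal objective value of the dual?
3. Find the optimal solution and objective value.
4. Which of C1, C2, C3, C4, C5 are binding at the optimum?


1. 3
2. -30
3. x = 0, y = 6, z = -30
4. C5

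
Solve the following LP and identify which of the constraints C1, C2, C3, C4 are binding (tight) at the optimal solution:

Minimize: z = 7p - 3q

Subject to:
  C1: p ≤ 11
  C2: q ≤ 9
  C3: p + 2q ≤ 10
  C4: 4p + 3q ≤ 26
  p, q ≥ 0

At p = 0, q = 5, compute slack b - a·x for each constraint:
  C1: 11 − 0 = 11  (slack)
  C2: 9 − 5 = 4  (slack)
  C3: 10 − 10 = 0  (binding)
  C4: 26 − 15 = 11  (slack)

Optimal: p = 0, q = 5
Binding: C3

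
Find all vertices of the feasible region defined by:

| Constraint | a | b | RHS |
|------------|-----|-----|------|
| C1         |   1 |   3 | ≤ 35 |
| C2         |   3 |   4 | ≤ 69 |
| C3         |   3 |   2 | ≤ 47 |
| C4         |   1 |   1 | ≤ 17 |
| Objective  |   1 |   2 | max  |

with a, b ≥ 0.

(0, 0), (15.67, 0), (13, 4), (8, 9), (0, 11.67)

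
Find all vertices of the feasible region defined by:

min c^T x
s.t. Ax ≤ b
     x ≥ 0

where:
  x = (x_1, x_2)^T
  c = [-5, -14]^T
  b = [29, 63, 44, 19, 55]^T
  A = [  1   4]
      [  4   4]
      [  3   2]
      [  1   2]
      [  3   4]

(0, 0), (14.67, 0), (12.5, 3.25), (9, 5), (0, 7.25)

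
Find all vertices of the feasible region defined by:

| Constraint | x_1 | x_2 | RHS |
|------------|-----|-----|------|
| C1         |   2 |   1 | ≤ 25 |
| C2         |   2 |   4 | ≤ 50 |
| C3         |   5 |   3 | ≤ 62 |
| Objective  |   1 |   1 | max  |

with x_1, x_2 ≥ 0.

(0, 0), (12.4, 0), (7, 9), (0, 12.5)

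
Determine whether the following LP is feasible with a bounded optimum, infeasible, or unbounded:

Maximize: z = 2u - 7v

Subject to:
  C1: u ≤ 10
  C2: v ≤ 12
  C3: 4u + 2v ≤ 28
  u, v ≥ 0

Feasible with a bounded optimal solution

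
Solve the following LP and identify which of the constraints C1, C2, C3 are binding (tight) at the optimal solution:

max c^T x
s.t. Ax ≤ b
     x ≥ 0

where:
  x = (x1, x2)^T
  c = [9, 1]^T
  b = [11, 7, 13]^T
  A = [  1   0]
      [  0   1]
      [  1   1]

At x1 = 11, x2 = 2, compute slack b - a·x for each constraint:
  C1: 11 − 11 = 0  (binding)
  C2: 7 − 2 = 5  (slack)
  C3: 13 − 13 = 0  (binding)

Optimal: x1 = 11, x2 = 2
Binding: C1, C3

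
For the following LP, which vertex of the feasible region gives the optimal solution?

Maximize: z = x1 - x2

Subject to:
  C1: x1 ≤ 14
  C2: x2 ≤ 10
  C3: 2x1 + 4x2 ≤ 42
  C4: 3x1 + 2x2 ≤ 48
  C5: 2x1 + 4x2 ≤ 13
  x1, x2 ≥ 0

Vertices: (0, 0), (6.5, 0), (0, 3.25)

Evaluate the objective at each vertex of the feasible region:
  z(0, 0) = 0
  z(6.5, 0) = 6.5  ←
  z(0, 3.25) = -3.25
The maximum is at x1 = 6.5, x2 = 0.

(6.5, 0)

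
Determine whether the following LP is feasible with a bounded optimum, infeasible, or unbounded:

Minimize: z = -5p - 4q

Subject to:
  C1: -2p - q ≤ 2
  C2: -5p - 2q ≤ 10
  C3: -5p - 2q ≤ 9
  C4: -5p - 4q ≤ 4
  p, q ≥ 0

Unbounded (objective can decrease without bound)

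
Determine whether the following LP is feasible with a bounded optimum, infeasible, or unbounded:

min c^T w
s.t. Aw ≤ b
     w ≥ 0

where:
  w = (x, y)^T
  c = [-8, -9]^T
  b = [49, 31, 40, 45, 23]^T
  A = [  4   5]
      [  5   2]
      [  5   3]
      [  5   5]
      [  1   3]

Feasible with a bounded optimal solution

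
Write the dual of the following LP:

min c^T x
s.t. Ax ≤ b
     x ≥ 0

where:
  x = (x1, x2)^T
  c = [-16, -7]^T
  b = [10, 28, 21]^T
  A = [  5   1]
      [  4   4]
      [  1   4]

Primal min cᵀx s.t. Ax ≤ b, x ≥ 0  →  Dual max −bᵀy s.t. Aᵀy ≥ −c, y ≥ 0.

Maximize: z = -10y1 - 28y2 - 21y3

Subject to:
  5y1 + 4y2 + y3 ≥ 16
  y1 + 4y2 + 4y3 ≥ 7
  y1, y2, y3 ≥ 0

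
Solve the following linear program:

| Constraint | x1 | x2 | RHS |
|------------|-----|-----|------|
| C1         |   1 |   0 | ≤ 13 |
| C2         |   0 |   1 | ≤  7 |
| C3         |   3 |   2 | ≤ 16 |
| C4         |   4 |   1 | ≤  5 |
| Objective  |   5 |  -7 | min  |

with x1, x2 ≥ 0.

Evaluate the objective at each vertex of the feasible region:
  z(0, 0) = 0
  z(1.25, 0) = 6.25
  z(0, 5) = -35  ←
The minimum is at x1 = 0, x2 = 5.

x1 = 0, x2 = 5, z = -35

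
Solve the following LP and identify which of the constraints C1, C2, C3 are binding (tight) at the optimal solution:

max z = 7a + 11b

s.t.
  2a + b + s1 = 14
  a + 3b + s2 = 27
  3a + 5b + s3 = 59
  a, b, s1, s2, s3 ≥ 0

At a = 3, b = 8, compute slack b - a·x for each constraint:
  C1: 14 − 14 = 0  (binding)
  C2: 27 − 27 = 0  (binding)
  C3: 59 − 49 = 10  (slack)

Optimal: a = 3, b = 8
Binding: C1, C2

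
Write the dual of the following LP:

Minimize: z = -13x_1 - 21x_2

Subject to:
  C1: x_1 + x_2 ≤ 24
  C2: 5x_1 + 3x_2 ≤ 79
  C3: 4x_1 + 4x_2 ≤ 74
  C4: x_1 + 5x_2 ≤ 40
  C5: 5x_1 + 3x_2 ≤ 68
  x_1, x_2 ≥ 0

Primal min cᵀx s.t. Ax ≤ b, x ≥ 0  →  Dual max −bᵀy s.t. Aᵀy ≥ −c, y ≥ 0.

Maximize: z = -24y1 - 79y2 - 74y3 - 40y4 - 68y5

Subject to:
  y1 + 5y2 + 4y3 + y4 + 5y5 ≥ 13
  y1 + 3y2 + 4y3 + 5y4 + 3y5 ≥ 21
  y1, y2, y3, y4, y5 ≥ 0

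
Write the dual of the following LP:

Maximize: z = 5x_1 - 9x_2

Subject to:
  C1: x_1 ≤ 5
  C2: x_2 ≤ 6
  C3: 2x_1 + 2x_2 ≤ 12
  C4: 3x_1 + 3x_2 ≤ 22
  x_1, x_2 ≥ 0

Primal max cᵀx s.t. Ax ≤ b, x ≥ 0  →  Dual min bᵀy s.t. Aᵀy ≥ c, y ≥ 0.

Minimize: z = 5y1 + 6y2 + 12y3 + 22y4

Subject to:
  y1 + 2y3 + 3y4 ≥ 5
  y2 + 2y3 + 3y4 ≥ -9
  y1, y2, y3, y4 ≥ 0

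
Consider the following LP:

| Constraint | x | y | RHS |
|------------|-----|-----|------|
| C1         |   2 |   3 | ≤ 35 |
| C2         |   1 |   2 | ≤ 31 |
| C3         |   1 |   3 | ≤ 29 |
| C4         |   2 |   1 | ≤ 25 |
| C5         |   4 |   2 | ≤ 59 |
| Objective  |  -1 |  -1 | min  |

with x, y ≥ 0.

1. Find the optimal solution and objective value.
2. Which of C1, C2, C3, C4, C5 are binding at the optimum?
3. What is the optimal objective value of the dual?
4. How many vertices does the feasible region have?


1. x = 10, y = 5, z = -15
2. C1, C4
3. -15
4. 5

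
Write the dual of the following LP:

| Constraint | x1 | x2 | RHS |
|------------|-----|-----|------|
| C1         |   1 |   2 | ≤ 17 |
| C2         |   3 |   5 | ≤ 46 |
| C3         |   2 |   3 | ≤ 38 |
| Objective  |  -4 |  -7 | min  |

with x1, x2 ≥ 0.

Primal min cᵀx s.t. Ax ≤ b, x ≥ 0  →  Dual max −bᵀy s.t. Aᵀy ≥ −c, y ≥ 0.

Maximize: z = -17y1 - 46y2 - 38y3

Subject to:
  y1 + 3y2 + 2y3 ≥ 4
  2y1 + 5y2 + 3y3 ≥ 7
  y1, y2, y3 ≥ 0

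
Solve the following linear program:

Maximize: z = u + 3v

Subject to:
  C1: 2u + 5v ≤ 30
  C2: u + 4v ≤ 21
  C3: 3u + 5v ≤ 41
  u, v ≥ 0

Evaluate the objective at each vertex of the feasible region:
  z(0, 0) = 0
  z(13.67, 0) = 13.67
  z(11, 1.6) = 15.8
  z(5, 4) = 17  ←
  z(0, 5.25) = 15.75
The maximum is at u = 5, v = 4.

u = 5, v = 4, z = 17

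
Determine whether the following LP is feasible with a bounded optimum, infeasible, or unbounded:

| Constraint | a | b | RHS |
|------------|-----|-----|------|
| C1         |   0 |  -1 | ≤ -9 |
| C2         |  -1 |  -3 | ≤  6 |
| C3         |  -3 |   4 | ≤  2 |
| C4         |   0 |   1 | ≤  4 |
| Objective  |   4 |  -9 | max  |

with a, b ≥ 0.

Infeasible (no feasible solution exists)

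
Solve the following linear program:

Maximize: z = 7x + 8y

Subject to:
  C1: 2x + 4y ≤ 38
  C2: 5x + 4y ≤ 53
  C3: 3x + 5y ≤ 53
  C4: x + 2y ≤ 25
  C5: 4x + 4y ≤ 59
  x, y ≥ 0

Evaluate the objective at each vertex of the feasible region:
  z(0, 0) = 0
  z(10.6, 0) = 74.2
  z(5, 7) = 91  ←
  z(0, 9.5) = 76
The maximum is at x = 5, y = 7.

x = 5, y = 7, z = 91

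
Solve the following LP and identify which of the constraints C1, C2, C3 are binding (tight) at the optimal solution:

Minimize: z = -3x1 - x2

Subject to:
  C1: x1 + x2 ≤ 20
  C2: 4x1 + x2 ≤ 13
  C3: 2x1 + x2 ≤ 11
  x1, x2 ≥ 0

At x1 = 1, x2 = 9, compute slack b - a·x for each constraint:
  C1: 20 − 10 = 10  (slack)
  C2: 13 − 13 = 0  (binding)
  C3: 11 − 11 = 0  (binding)

Optimal: x1 = 1, x2 = 9
Binding: C2, C3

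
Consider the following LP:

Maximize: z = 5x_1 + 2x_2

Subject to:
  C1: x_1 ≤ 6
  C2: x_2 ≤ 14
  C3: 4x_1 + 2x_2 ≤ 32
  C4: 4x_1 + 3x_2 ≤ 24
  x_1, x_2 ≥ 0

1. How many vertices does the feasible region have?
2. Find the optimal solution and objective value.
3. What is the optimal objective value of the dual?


1. 3
2. x_1 = 6, x_2 = 0, z = 30
3. 30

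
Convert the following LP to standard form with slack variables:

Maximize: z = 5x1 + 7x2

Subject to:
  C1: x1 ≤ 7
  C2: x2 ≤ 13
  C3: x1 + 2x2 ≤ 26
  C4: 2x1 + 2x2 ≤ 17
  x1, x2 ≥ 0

max z = 5x1 + 7x2

s.t.
  x1 + s1 = 7
  x2 + s2 = 13
  x1 + 2x2 + s3 = 26
  2x1 + 2x2 + s4 = 17
  x1, x2, s1, s2, s3, s4 ≥ 0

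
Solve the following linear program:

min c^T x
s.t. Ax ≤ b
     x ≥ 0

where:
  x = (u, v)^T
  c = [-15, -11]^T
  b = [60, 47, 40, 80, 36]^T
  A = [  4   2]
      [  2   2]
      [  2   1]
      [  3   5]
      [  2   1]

Evaluate the objective at each vertex of the feasible region:
  z(0, 0) = 0
  z(15, 0) = -225
  z(10, 10) = -260  ←
  z(0, 16) = -176
The minimum is at u = 10, v = 10.

u = 10, v = 10, z = -260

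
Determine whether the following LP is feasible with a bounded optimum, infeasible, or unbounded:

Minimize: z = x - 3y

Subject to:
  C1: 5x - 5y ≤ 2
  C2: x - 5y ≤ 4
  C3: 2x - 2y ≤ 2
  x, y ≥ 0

Unbounded (objective can decrease without bound)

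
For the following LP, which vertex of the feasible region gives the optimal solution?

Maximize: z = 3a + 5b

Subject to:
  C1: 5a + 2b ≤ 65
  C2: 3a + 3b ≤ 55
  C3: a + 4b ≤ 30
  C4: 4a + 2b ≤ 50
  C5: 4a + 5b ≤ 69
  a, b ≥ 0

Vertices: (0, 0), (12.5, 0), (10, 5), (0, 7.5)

Evaluate the objective at each vertex of the feasible region:
  z(0, 0) = 0
  z(12.5, 0) = 37.5
  z(10, 5) = 55  ←
  z(0, 7.5) = 37.5
The maximum is at a = 10, b = 5.

(10, 5)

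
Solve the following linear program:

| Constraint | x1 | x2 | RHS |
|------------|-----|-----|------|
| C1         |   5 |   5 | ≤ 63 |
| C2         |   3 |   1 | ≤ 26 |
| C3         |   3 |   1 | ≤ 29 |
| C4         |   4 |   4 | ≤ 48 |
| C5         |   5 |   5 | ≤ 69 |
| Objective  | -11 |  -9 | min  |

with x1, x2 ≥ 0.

Evaluate the objective at each vertex of the feasible region:
  z(0, 0) = 0
  z(8.667, 0) = -95.33
  z(7, 5) = -122  ←
  z(0, 12) = -108
The minimum is at x1 = 7, x2 = 5.

x1 = 7, x2 = 5, z = -122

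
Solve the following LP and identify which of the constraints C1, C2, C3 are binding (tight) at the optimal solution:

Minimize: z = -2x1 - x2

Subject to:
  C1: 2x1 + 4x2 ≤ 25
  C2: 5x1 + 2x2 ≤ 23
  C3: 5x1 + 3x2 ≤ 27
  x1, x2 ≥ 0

At x1 = 3, x2 = 4, compute slack b - a·x for each constraint:
  C1: 25 − 22 = 3  (slack)
  C2: 23 − 23 = 0  (binding)
  C3: 27 − 27 = 0  (binding)

Optimal: x1 = 3, x2 = 4
Binding: C2, C3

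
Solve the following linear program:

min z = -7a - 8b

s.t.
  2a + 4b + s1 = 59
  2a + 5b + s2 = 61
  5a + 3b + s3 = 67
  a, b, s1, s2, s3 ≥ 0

Evaluate the objective at each vertex of the feasible region:
  z(0, 0) = 0
  z(13.4, 0) = -93.8
  z(8, 9) = -128  ←
  z(0, 12.2) = -97.6
The minimum is at a = 8, b = 9.

a = 8, b = 9, z = -128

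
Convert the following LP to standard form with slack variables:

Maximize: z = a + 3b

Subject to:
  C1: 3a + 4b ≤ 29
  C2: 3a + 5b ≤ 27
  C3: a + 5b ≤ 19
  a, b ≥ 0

max z = a + 3b

s.t.
  3a + 4b + s1 = 29
  3a + 5b + s2 = 27
  a + 5b + s3 = 19
  a, b, s1, s2, s3 ≥ 0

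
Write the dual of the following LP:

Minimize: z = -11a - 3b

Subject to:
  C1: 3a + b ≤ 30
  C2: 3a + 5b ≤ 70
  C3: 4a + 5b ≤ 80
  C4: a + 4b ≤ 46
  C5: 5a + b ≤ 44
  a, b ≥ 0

Primal min cᵀx s.t. Ax ≤ b, x ≥ 0  →  Dual max −bᵀy s.t. Aᵀy ≥ −c, y ≥ 0.

Maximize: z = -30y1 - 70y2 - 80y3 - 46y4 - 44y5

Subject to:
  3y1 + 3y2 + 4y3 + y4 + 5y5 ≥ 11
  y1 + 5y2 + 5y3 + 4y4 + y5 ≥ 3
  y1, y2, y3, y4, y5 ≥ 0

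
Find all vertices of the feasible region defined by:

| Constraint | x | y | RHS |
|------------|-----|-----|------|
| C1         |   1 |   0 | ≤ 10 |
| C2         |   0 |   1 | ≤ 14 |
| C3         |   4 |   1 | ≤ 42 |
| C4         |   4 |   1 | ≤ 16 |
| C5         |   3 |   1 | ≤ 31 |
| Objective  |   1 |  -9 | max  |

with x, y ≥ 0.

(0, 0), (4, 0), (0.5, 14), (0, 14)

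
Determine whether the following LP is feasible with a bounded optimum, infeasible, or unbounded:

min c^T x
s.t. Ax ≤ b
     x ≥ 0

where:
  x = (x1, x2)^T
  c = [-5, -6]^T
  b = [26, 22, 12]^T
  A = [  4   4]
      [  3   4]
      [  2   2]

Feasible with a bounded optimal solution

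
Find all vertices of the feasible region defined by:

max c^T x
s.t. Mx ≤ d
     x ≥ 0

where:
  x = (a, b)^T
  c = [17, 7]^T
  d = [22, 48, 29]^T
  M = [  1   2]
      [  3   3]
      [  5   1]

(0, 0), (5.8, 0), (4, 9), (0, 11)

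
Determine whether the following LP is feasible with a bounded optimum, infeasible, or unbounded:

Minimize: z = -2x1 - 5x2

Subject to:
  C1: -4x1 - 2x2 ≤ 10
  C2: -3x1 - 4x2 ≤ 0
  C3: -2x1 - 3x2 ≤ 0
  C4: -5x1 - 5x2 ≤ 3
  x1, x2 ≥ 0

Unbounded (objective can decrease without bound)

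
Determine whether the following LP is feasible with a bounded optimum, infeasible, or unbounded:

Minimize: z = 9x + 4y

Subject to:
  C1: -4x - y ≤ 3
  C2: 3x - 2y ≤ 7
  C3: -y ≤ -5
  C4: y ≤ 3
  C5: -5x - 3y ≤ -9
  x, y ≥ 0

Infeasible (no feasible solution exists)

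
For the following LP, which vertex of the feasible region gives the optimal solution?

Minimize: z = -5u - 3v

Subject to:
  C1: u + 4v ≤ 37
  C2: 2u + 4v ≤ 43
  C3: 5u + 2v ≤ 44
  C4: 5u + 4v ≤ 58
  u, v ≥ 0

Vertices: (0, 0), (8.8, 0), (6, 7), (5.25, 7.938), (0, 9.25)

Evaluate the objective at each vertex of the feasible region:
  z(0, 0) = 0
  z(8.8, 0) = -44
  z(6, 7) = -51  ←
  z(5.25, 7.938) = -50.06
  z(0, 9.25) = -27.75
The minimum is at u = 6, v = 7.

(6, 7)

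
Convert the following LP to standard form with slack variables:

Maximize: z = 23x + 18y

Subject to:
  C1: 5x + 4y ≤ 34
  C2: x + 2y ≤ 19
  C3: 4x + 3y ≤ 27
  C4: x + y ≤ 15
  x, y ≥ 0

max z = 23x + 18y

s.t.
  5x + 4y + s1 = 34
  x + 2y + s2 = 19
  4x + 3y + s3 = 27
  x + y + s4 = 15
  x, y, s1, s2, s3, s4 ≥ 0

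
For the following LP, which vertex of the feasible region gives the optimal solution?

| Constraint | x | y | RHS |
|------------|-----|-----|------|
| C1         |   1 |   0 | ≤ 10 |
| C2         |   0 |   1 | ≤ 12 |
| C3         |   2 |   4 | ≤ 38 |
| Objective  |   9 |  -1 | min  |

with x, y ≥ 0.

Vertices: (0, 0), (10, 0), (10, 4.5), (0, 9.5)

Evaluate the objective at each vertex of the feasible region:
  z(0, 0) = 0
  z(10, 0) = 90
  z(10, 4.5) = 85.5
  z(0, 9.5) = -9.5  ←
The minimum is at x = 0, y = 9.5.

(0, 9.5)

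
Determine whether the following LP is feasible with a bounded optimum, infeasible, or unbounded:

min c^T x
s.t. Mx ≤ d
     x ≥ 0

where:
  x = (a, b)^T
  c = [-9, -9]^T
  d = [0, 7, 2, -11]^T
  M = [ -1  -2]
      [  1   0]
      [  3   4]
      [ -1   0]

Infeasible (no feasible solution exists)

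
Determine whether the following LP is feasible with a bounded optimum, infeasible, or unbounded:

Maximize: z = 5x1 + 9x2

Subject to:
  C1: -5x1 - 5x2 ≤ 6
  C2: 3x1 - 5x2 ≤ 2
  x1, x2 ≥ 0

Unbounded (objective can increase without bound)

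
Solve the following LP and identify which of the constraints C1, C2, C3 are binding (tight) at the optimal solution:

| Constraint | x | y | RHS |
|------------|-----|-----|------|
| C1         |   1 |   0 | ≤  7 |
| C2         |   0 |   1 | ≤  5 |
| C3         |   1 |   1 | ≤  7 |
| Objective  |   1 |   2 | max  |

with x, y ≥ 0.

At x = 2, y = 5, compute slack b - a·x for each constraint:
  C1: 7 − 2 = 5  (slack)
  C2: 5 − 5 = 0  (binding)
  C3: 7 − 7 = 0  (binding)

Optimal: x = 2, y = 5
Binding: C2, C3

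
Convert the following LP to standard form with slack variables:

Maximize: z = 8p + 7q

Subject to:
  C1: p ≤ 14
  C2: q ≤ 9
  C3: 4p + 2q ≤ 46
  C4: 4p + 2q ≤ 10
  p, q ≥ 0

max z = 8p + 7q

s.t.
  p + s1 = 14
  q + s2 = 9
  4p + 2q + s3 = 46
  4p + 2q + s4 = 10
  p, q, s1, s2, s3, s4 ≥ 0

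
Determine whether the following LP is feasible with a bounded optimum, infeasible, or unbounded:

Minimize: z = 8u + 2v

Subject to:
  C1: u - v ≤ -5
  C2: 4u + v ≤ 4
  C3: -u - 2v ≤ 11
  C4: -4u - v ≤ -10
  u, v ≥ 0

Infeasible (no feasible solution exists)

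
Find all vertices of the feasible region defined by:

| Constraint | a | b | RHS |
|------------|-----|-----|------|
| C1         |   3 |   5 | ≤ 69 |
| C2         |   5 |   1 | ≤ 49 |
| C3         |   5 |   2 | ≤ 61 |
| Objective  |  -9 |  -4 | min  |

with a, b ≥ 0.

(0, 0), (9.8, 0), (8, 9), (0, 13.8)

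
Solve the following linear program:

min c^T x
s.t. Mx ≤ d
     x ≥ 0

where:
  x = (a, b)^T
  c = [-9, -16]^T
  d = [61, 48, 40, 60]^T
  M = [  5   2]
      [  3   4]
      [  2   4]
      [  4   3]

Evaluate the objective at each vertex of the feasible region:
  z(0, 0) = 0
  z(12.2, 0) = -109.8
  z(10.57, 4.071) = -160.3
  z(8, 6) = -168  ←
  z(0, 10) = -160
The minimum is at a = 8, b = 6.

a = 8, b = 6, z = -168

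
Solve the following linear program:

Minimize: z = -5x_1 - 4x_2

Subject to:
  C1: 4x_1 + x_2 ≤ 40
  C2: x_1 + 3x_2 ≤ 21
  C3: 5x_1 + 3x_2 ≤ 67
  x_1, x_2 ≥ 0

Evaluate the objective at each vertex of the feasible region:
  z(0, 0) = 0
  z(10, 0) = -50
  z(9, 4) = -61  ←
  z(0, 7) = -28
The minimum is at x_1 = 9, x_2 = 4.

x_1 = 9, x_2 = 4, z = -61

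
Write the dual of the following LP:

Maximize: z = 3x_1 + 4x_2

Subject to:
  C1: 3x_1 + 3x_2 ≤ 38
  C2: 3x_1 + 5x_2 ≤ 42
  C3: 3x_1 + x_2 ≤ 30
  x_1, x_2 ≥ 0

Primal max cᵀx s.t. Ax ≤ b, x ≥ 0  →  Dual min bᵀy s.t. Aᵀy ≥ c, y ≥ 0.

Minimize: z = 38y1 + 42y2 + 30y3

Subject to:
  3y1 + 3y2 + 3y3 ≥ 3
  3y1 + 5y2 + y3 ≥ 4
  y1, y2, y3 ≥ 0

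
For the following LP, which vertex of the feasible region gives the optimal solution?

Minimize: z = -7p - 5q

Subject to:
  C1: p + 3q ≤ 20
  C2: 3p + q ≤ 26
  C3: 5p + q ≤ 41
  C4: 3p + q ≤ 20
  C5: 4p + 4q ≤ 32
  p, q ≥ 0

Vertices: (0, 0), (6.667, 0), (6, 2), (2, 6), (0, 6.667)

Evaluate the objective at each vertex of the feasible region:
  z(0, 0) = 0
  z(6.667, 0) = -46.67
  z(6, 2) = -52  ←
  z(2, 6) = -44
  z(0, 6.667) = -33.33
The minimum is at p = 6, q = 2.

(6, 2)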